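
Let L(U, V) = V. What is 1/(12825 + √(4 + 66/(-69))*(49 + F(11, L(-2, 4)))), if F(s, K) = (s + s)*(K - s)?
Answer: 1311/16810145 + 7*√1610/252152175 ≈ 7.9103e-5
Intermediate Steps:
F(s, K) = 2*s*(K - s) (F(s, K) = (2*s)*(K - s) = 2*s*(K - s))
1/(12825 + √(4 + 66/(-69))*(49 + F(11, L(-2, 4)))) = 1/(12825 + √(4 + 66/(-69))*(49 + 2*11*(4 - 1*11))) = 1/(12825 + √(4 + 66*(-1/69))*(49 + 2*11*(4 - 11))) = 1/(12825 + √(4 - 22/23)*(49 + 2*11*(-7))) = 1/(12825 + √(70/23)*(49 - 154)) = 1/(12825 + (√1610/23)*(-105)) = 1/(12825 - 105*√1610/23)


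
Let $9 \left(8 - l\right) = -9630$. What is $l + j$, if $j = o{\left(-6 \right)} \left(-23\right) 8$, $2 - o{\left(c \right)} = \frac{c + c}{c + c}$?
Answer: $894$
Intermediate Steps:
$o{\left(c \right)} = 1$ ($o{\left(c \right)} = 2 - \frac{c + c}{c + c} = 2 - \frac{2 c}{2 c} = 2 - 2 c \frac{1}{2 c} = 2 - 1 = 1$)
$l = 1078$ ($l = 8 - -1070 = 8 + 1070 = 1078$)
$j = -184$ ($j = 1 \left(-23\right) 8 = \left(-23\right) 8 = -184$)
$l + j = 1078 - 184 = 894$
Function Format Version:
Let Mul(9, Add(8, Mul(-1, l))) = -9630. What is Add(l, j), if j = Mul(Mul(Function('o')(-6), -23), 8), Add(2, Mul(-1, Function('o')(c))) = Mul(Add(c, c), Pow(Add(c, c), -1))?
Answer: 894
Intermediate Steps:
Function('o')(c) = 1 (Function('o')(c) = Add(2, Mul(-1, Mul(Add(c, c), Pow(Add(c, c), -1)))) = Add(2, Mul(-1, Mul(Mul(2, c), Pow(Mul(2, c), -1)))) = Add(2, Mul(-1, Mul(Mul(2, c), Mul(Rational(1, 2), Pow(c, -1))))) = Add(2, Mul(-1, 1)) = Add(2, -1) = 1)
l = 1078 (l = Add(8, Mul(Rational(-1, 9), -9630)) = Add(8, 1070) = 1078)
j = -184 (j = Mul(Mul(1, -23), 8) = Mul(-23, 8) = -184)
Add(l, j) = Add(1078, -184) = 894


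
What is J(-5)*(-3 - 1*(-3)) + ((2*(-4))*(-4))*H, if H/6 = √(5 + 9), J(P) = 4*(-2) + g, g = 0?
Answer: 192*√14 ≈ 718.40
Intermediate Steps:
J(P) = -8 (J(P) = 4*(-2) + 0 = -8 + 0 = -8)
H = 6*√14 (H = 6*√(5 + 9) = 6*√14 ≈ 22.450)
J(-5)*(-3 - 1*(-3)) + ((2*(-4))*(-4))*H = -8*(-3 - 1*(-3)) + ((2*(-4))*(-4))*(6*√14) = -8*(-3 + 3) + (-8*(-4))*(6*√14) = -8*0 + 32*(6*√14) = 0 + 192*√14 = 192*√14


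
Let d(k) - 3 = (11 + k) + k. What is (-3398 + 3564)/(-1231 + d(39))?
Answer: -166/1139 ≈ -0.14574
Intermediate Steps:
d(k) = 14 + 2*k (d(k) = 3 + ((11 + k) + k) = 3 + (11 + 2*k) = 14 + 2*k)
(-3398 + 3564)/(-1231 + d(39)) = (-3398 + 3564)/(-1231 + (14 + 2*39)) = 166/(-1231 + (14 + 78)) = 166/(-1231 + 92) = 166/(-1139) = 166*(-1/1139) = -166/1139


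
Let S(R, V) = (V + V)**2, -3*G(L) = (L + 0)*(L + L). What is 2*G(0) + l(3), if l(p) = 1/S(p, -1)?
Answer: 1/4 ≈ 0.25000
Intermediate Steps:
G(L) = -2*L**2/3 (G(L) = -(L + 0)*(L + L)/3 = -L*2*L/3 = -2*L**2/3)
S(R, V) = 4*V**2 (S(R, V) = (2*V)**2 = 4*V**2)
l(p) = 1/4 (l(p) = 1/(4*(-1)**2) = 1/(4*1) = 1/4)
2*G(0) + l(3) = 2*(-2/3*0**2) + 1/4 = 2*(-2/3*0) + 1/4 = 2*0 + 1/4 = 0 + 1/4 = 1/4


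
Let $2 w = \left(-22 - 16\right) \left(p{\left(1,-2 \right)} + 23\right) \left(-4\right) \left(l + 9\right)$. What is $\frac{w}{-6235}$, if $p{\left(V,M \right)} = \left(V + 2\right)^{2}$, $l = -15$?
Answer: $\frac{14592}{6235} \approx 2.3403$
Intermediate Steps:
$p{\left(V,M \right)} = \left(2 + V\right)^{2}$
$w = -14592$ ($w = \frac{\left(-22 - 16\right) \left(\left(2 + 1\right)^{2} + 23\right) \left(-4\right) \left(-15 + 9\right)}{2} = \frac{- 38 \left(3^{2} + 23\right) \left(-4\right) \left(-6\right)}{2} = \frac{- 38 \left(9 + 23\right) \left(-4\right) \left(-6\right)}{2} = \frac{\left(-38\right) 32 \left(-4\right) \left(-6\right)}{2} = \frac{\left(-1216\right) \left(-4\right) \left(-6\right)}{2} = \frac{4864 \left(-6\right)}{2} = \frac{1}{2} \left(-29184\right) = -14592$)
$\frac{w}{-6235} = - \frac{14592}{-6235} = \left(-14592\right) \left(- \frac{1}{6235}\right) = \frac{14592}{6235}$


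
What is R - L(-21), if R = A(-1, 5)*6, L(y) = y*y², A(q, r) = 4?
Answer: 9285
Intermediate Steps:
L(y) = y³
R = 24 (R = 4*6 = 24)
R - L(-21) = 24 - 1*(-21)³ = 24 - 1*(-9261) = 24 + 9261 = 9285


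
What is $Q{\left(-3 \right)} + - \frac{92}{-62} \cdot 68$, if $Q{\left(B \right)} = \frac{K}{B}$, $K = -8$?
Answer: $\frac{9632}{93} \approx 103.57$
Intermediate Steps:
$Q{\left(B \right)} = - \frac{8}{B}$
$Q{\left(-3 \right)} + - \frac{92}{-62} \cdot 68 = - \frac{8}{-3} + - \frac{92}{-62} \cdot 68 = \left(-8\right) \left(- \frac{1}{3}\right) + \left(-92\right) \left(- \frac{1}{62}\right) 68 = \frac{8}{3} + \frac{46}{31} \cdot 68 = \frac{8}{3} + \frac{3128}{31} = \frac{9632}{93}$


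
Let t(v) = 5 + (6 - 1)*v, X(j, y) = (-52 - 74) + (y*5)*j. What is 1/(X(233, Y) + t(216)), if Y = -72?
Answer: -1/82921 ≈ -1.2060e-5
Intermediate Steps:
X(j, y) = -126 + 5*j*y (X(j, y) = -126 + (5*y)*j = -126 + 5*j*y)
t(v) = 5 + 5*v
1/(X(233, Y) + t(216)) = 1/((-126 + 5*233*(-72)) + (5 + 5*216)) = 1/((-126 - 83880) + (5 + 1080)) = 1/(-84006 + 1085) = 1/(-82921) = -1/82921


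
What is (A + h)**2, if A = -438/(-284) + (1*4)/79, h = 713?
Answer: 64261113787809/125843524 ≈ 5.1064e+5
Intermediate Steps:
A = 17869/11218 (A = -438*(-1/284) + 4*(1/79) = 219/142 + 4/79 = 17869/11218 ≈ 1.5929)
(A + h)**2 = (17869/11218 + 713)**2 = (8016303/11218)**2 = 64261113787809/125843524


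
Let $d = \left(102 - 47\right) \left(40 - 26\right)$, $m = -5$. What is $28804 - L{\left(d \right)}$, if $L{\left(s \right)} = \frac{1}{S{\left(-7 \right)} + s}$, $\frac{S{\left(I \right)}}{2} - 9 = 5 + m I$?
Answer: $\frac{25001871}{868} \approx 28804.0$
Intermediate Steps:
$S{\left(I \right)} = 28 - 10 I$ ($S{\left(I \right)} = 18 + 2 \left(5 - 5 I\right) = 18 - \left(-10 + 10 I\right) = 28 - 10 I$)
$d = 770$ ($d = 55 \cdot 14 = 770$)
$L{\left(s \right)} = \frac{1}{98 + s}$ ($L{\left(s \right)} = \frac{1}{\left(28 - -70\right) + s} = \frac{1}{\left(28 + 70\right) + s} = \frac{1}{98 + s}$)
$28804 - L{\left(d \right)} = 28804 - \frac{1}{98 + 770} = 28804 - \frac{1}{868} = \frac{25001871}{868}$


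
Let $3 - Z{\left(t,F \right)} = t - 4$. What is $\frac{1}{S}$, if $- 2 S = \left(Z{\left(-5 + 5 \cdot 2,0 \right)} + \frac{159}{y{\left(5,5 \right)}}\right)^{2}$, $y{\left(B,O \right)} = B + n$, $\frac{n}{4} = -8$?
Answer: $- \frac{162}{1225} \approx -0.13224$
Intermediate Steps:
$n = -32$ ($n = 4 \left(-8\right) = -32$)
$y{\left(B,O \right)} = -32 + B$ ($y{\left(B,O \right)} = B - 32 = -32 + B$)
$Z{\left(t,F \right)} = 7 - t$ ($Z{\left(t,F \right)} = 3 - \left(t - 4\right) = 3 - \left(-4 + t\right) = 7 - t$)
$S = - \frac{1225}{162}$ ($S = - \frac{\left(\left(7 - \left(-5 + 5 \cdot 2\right)\right) + \frac{159}{-32 + 5}\right)^{2}}{2} = - \frac{\left(\left(7 - \left(-5 + 10\right)\right) + \frac{159}{-27}\right)^{2}}{2} = - \frac{\left(\left(7 - 5\right) + 159 \left(- \frac{1}{27}\right)\right)^{2}}{2} = - \frac{\left(\left(7 - 5\right) - \frac{53}{9}\right)^{2}}{2} = - \frac{\left(2 - \frac{53}{9}\right)^{2}}{2} = - \frac{\left(- \frac{35}{9}\right)^{2}}{2} = \left(- \frac{1}{2}\right) \frac{1225}{81} = - \frac{1225}{162} \approx -7.5617$)
$\frac{1}{S} = \frac{1}{- \frac{1225}{162}} = - \frac{162}{1225}$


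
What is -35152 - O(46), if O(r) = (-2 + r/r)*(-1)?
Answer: -35153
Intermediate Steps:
O(r) = 1 (O(r) = (-2 + 1)*(-1) = -1*(-1) = 1)
-35152 - O(46) = -35152 - 1*1 = -35152 - 1 = -35153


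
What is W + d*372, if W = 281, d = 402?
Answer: 149825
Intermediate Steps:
W + d*372 = 281 + 402*372 = 281 + 149544 = 149825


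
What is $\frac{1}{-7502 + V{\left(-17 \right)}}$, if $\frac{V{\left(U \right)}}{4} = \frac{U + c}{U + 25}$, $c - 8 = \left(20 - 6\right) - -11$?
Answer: $- \frac{1}{7494} \approx -0.00013344$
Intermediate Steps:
$c = 33$ ($c = 8 + \left(\left(20 - 6\right) - -11\right) = 8 + \left(14 + \left(-4 + 15\right)\right) = 8 + \left(14 + 11\right) = 8 + 25 = 33$)
$V{\left(U \right)} = \frac{4 \left(33 + U\right)}{25 + U}$ ($V{\left(U \right)} = 4 \frac{U + 33}{U + 25} = 4 \frac{33 + U}{25 + U} = \frac{4 \left(33 + U\right)}{25 + U}$)
$\frac{1}{-7502 + V{\left(-17 \right)}} = \frac{1}{-7502 + \frac{4 \left(33 - 17\right)}{25 - 17}} = \frac{1}{-7502 + 4 \cdot \frac{1}{8} \cdot 16} = \frac{1}{-7502 + 8} = \frac{1}{-7494} = - \frac{1}{7494}$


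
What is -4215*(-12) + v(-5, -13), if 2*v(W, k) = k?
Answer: 101147/2 ≈ 50574.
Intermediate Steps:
v(W, k) = k/2
-4215*(-12) + v(-5, -13) = -4215*(-12) + (½)*(-13) = -281*(-180) - 13/2 = 50580 - 13/2 = 101147/2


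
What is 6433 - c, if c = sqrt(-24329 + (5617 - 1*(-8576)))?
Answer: 6433 - 2*I*sqrt(2534) ≈ 6433.0 - 100.68*I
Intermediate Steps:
c = 2*I*sqrt(2534) (c = sqrt(-24329 + (5617 + 8576)) = sqrt(-24329 + 14193) = sqrt(-10136) = 2*I*sqrt(2534) ≈ 100.68*I)
6433 - c = 6433 - 2*I*sqrt(2534)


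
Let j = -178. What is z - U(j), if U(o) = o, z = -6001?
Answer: -5823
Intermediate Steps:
z - U(j) = -6001 - 1*(-178) = -6001 + 178 = -5823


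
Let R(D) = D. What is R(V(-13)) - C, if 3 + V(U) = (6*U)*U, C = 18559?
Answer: -17548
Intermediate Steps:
V(U) = -3 + 6*U² (V(U) = -3 + (6*U)*U = -3 + 6*U²)
R(V(-13)) - C = (-3 + 6*(-13)²) - 1*18559 = (-3 + 6*169) - 18559 = (-3 + 1014) - 18559 = 1011 - 18559 = -17548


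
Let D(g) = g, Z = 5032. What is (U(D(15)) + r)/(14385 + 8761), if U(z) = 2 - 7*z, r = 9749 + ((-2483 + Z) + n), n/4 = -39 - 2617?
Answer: 1571/23146 ≈ 0.067873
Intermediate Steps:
n = -10624 (n = 4*(-39 - 2617) = 4*(-2656) = -10624)
r = 1674 (r = 9749 + ((-2483 + 5032) - 10624) = 9749 + (2549 - 10624) = 9749 - 8075 = 1674)
(U(D(15)) + r)/(14385 + 8761) = ((2 - 7*15) + 1674)/(14385 + 8761) = ((2 - 105) + 1674)/23146 = (-103 + 1674)*(1/23146) = 1571*(1/23146) = 1571/23146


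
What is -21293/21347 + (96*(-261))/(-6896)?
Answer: 24252119/9200557 ≈ 2.6359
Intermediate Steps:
-21293/21347 + (96*(-261))/(-6896) = -21293*1/21347 - 25056*(-1/6896) = -21293/21347 + 1566/431 = 24252119/9200557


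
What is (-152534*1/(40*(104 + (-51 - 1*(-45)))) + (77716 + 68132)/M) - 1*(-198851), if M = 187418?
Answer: 5216555372911/26238520 ≈ 1.9881e+5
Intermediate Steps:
(-152534*1/(40*(104 + (-51 - 1*(-45)))) + (77716 + 68132)/M) - 1*(-198851) = (-152534*1/(40*(104 + (-51 - 1*(-45)))) + (77716 + 68132)/187418) - 1*(-198851) = (-152534*1/(40*(104 + (-51 + 45))) + 145848*(1/187418)) + 198851 = (-152534*1/(40*(104 - 6)) + 72924/93709) + 198851 = (-152534/(98*40) + 72924/93709) + 198851 = (-152534/3920 + 72924/93709) + 198851 = (-152534*1/3920 + 72924/93709) + 198851 = (-76267/1960 + 72924/93709) + 198851 = -1000567609/26238520 + 198851 = 5216555372911/26238520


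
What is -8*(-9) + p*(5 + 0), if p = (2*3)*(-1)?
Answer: 42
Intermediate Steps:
p = -6 (p = 6*(-1) = -6)
-8*(-9) + p*(5 + 0) = -8*(-9) - 6*(5 + 0) = -8*(-9) - 6*5 = 72 - 30 = 42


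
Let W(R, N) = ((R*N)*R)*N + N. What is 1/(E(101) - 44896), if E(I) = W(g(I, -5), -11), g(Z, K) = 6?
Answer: -1/40551 ≈ -2.4660e-5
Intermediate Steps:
W(R, N) = N + N²*R² (W(R, N) = ((N*R)*R)*N + N = (N*R²)*N + N = N²*R² + N = N + N²*R²)
E(I) = 4345 (E(I) = -11*(1 - 11*6²) = -11*(1 - 11*36) = -11*(1 - 396) = -11*(-395) = 4345)
1/(E(101) - 44896) = 1/(4345 - 44896) = 1/(-40551) = -1/40551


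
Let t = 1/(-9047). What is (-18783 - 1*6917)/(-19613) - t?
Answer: 232527513/177438811 ≈ 1.3105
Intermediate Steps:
t = -1/9047 ≈ -0.00011053
(-18783 - 1*6917)/(-19613) - t = (-18783 - 1*6917)/(-19613) - 1*(-1/9047) = (-18783 - 6917)*(-1/19613) + 1/9047 = -25700*(-1/19613) + 1/9047 = 25700/19613 + 1/9047 = 232527513/177438811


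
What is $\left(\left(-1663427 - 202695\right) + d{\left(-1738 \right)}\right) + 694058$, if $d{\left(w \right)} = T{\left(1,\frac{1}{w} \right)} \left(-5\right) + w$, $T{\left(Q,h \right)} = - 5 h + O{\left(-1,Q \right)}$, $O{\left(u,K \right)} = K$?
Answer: $- \frac{2040076591}{1738} \approx -1.1738 \cdot 10^{6}$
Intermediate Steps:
$T{\left(Q,h \right)} = Q - 5 h$ ($T{\left(Q,h \right)} = - 5 h + Q = Q - 5 h$)
$d{\left(w \right)} = -5 + w + \frac{25}{w}$ ($d{\left(w \right)} = \left(1 - \frac{5}{w}\right) \left(-5\right) + w = \left(-5 + \frac{25}{w}\right) + w = -5 + w + \frac{25}{w}$)
$\left(\left(-1663427 - 202695\right) + d{\left(-1738 \right)}\right) + 694058 = \left(\left(-1663427 - 202695\right) - \left(1743 + \frac{25}{1738}\right)\right) + 694058 = \left(-1866122 - \frac{3029359}{1738}\right) + 694058 = - \frac{3246349395}{1738} + 694058 = - \frac{2040076591}{1738}$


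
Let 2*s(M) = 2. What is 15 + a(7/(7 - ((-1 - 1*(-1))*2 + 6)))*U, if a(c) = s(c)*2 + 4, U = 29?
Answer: 189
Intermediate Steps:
s(M) = 1 (s(M) = (½)*2 = 1)
a(c) = 6 (a(c) = 1*2 + 4 = 2 + 4 = 6)
15 + a(7/(7 - ((-1 - 1*(-1))*2 + 6)))*U = 15 + 6*29 = 15 + 174 = 189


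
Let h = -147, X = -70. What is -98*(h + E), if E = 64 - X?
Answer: 1274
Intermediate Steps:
E = 134 (E = 64 - 1*(-70) = 64 + 70 = 134)
-98*(h + E) = -98*(-147 + 134) = -98*(-13) = 1274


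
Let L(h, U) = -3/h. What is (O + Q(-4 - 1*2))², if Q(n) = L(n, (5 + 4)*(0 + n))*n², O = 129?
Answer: 21609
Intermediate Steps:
Q(n) = -3*n (Q(n) = (-3/n)*n² = -3*n)
(O + Q(-4 - 1*2))² = (129 - 3*(-4 - 1*2))² = (129 - 3*(-4 - 2))² = (129 - 3*(-6))² = (129 + 18)² = 147² = 21609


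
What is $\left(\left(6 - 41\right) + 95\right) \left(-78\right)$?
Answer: $-4680$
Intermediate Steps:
$\left(\left(6 - 41\right) + 95\right) \left(-78\right) = \left(-35 + 95\right) \left(-78\right) = 60 \left(-78\right) = -4680$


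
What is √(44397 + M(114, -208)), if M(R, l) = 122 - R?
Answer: √44405 ≈ 210.72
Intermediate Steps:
√(44397 + M(114, -208)) = √(44397 + (122 - 1*114)) = √(44397 + (122 - 114)) = √(44397 + 8) = √44405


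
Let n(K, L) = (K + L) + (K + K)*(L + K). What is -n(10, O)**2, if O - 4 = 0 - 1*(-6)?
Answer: -176400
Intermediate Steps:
O = 10 (O = 4 + (0 - 1*(-6)) = 4 + (0 + 6) = 4 + 6 = 10)
n(K, L) = K + L + 2*K*(K + L) (n(K, L) = (K + L) + (2*K)*(K + L) = (K + L) + 2*K*(K + L) = K + L + 2*K*(K + L))
-n(10, O)**2 = -(10 + 10 + 2*10**2 + 2*10*10)**2 = -(10 + 10 + 2*100 + 200)**2 = -(10 + 10 + 200 + 200)**2 = -1*420**2 = -1*176400 = -176400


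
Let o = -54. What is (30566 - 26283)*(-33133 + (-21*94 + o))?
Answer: -150594563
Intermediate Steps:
(30566 - 26283)*(-33133 + (-21*94 + o)) = (30566 - 26283)*(-33133 + (-21*94 - 54)) = 4283*(-33133 + (-1974 - 54)) = 4283*(-33133 - 2028) = 4283*(-35161) = -150594563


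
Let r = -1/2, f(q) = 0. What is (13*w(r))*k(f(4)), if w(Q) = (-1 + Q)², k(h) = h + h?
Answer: 0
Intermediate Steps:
r = -½ (r = -1*½ = -½ ≈ -0.50000)
k(h) = 2*h
(13*w(r))*k(f(4)) = (13*(-1 - ½)²)*(2*0) = (13*(-3/2)²)*0 = (13*(9/4))*0 = (117/4)*0 = 0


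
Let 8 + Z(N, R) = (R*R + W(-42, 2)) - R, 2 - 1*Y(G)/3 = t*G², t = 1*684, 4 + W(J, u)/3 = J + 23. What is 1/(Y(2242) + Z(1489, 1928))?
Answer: -1/10310794143 ≈ -9.6986e-11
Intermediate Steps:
W(J, u) = 57 + 3*J (W(J, u) = -12 + 3*(J + 23) = -12 + 3*(23 + J) = -12 + (69 + 3*J) = 57 + 3*J)
t = 684
Y(G) = 6 - 2052*G²
Z(N, R) = -77 + R² - R (Z(N, R) = -8 + ((R*R + (57 + 3*(-42))) - R) = -8 + ((R² + (57 - 126)) - R) = -8 + ((R² - 69) - R) = -8 + ((-69 + R²) - R) = -8 + (-69 + R² - R) = -77 + R² - R)
1/(Y(2242) + Z(1489, 1928)) = 1/((6 - 2052*2242²) + (-77 + 1928² - 1*1928)) = 1/((6 - 2052*5026564) + (-77 + 3717184 - 1928)) = 1/((6 - 10314509328) + 3715179) = 1/(-10314509322 + 3715179) = 1/(-10310794143) = -1/10310794143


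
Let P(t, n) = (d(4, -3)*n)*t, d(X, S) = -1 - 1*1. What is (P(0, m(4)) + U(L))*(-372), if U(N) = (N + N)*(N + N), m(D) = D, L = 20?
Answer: -595200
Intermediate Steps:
d(X, S) = -2 (d(X, S) = -1 - 1 = -2)
P(t, n) = -2*n*t (P(t, n) = (-2*n)*t = -2*n*t)
U(N) = 4*N**2 (U(N) = (2*N)*(2*N) = 4*N**2)
(P(0, m(4)) + U(L))*(-372) = (-2*4*0 + 4*20**2)*(-372) = (0 + 4*400)*(-372) = (0 + 1600)*(-372) = 1600*(-372) = -595200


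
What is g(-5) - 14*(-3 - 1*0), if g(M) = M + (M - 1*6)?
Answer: 26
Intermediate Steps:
g(M) = -6 + 2*M (g(M) = M + (M - 6) = M + (-6 + M) = -6 + 2*M)
g(-5) - 14*(-3 - 1*0) = (-6 + 2*(-5)) - 14*(-3 - 1*0) = (-6 - 10) - 14*(-3 + 0) = -16 - 14*(-3) = -16 + 42 = 26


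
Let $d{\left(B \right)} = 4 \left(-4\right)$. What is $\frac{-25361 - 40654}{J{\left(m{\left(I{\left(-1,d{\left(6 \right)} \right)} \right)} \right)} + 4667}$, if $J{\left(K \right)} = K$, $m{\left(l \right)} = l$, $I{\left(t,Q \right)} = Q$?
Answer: $- \frac{66015}{4651} \approx -14.194$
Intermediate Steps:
$d{\left(B \right)} = -16$
$\frac{-25361 - 40654}{J{\left(m{\left(I{\left(-1,d{\left(6 \right)} \right)} \right)} \right)} + 4667} = \frac{-25361 - 40654}{-16 + 4667} = - \frac{66015}{4651}$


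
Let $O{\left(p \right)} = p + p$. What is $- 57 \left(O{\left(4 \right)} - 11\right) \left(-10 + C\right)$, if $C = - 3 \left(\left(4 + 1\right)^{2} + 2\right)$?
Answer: $-15561$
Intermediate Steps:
$O{\left(p \right)} = 2 p$
$C = -81$ ($C = - 3 \left(5^{2} + 2\right) = - 3 \left(25 + 2\right) = \left(-3\right) 27 = -81$)
$- 57 \left(O{\left(4 \right)} - 11\right) \left(-10 + C\right) = - 57 \left(2 \cdot 4 - 11\right) \left(-10 - 81\right) = - 57 \left(8 - 11\right) \left(-91\right) = - 57 \left(\left(-3\right) \left(-91\right)\right) = \left(-57\right) 273 = -15561$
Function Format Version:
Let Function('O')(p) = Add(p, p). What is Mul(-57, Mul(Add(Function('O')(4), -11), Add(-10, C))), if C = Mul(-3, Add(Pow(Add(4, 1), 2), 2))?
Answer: -15561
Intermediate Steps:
Function('O')(p) = Mul(2, p)
C = -81 (C = Mul(-3, Add(Pow(5, 2), 2)) = Mul(-3, Add(25, 2)) = Mul(-3, 27) = -81)
Mul(-57, Mul(Add(Function('O')(4), -11), Add(-10, C))) = Mul(-57, Mul(Add(Mul(2, 4), -11), Add(-10, -81))) = Mul(-57, Mul(Add(8, -11), -91)) = Mul(-57, Mul(-3, -91)) = Mul(-57, 273) = -15561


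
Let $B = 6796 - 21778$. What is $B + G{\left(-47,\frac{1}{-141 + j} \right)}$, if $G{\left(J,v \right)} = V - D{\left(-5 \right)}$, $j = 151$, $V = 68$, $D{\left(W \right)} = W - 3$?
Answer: $-14906$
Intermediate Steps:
$D{\left(W \right)} = -3 + W$ ($D{\left(W \right)} = W - 3 = -3 + W$)
$B = -14982$
$G{\left(J,v \right)} = 76$ ($G{\left(J,v \right)} = 68 - \left(-3 - 5\right) = 68 - -8 = 68 + 8 = 76$)
$B + G{\left(-47,\frac{1}{-141 + j} \right)} = -14982 + 76 = -14906$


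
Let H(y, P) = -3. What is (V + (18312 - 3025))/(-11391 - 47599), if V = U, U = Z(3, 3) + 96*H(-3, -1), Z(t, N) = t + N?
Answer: -3001/11798 ≈ -0.25436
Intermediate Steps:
Z(t, N) = N + t
U = -282 (U = (3 + 3) + 96*(-3) = 6 - 288 = -282)
V = -282
(V + (18312 - 3025))/(-11391 - 47599) = (-282 + (18312 - 3025))/(-11391 - 47599) = (-282 + 15287)/(-58990) = 15005*(-1/58990) = -3001/11798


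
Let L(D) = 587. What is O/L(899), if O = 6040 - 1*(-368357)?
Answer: 374397/587 ≈ 637.81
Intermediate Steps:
O = 374397 (O = 6040 + 368357 = 374397)
O/L(899) = 374397/587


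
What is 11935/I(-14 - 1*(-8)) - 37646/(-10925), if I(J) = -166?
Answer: -124140639/1813550 ≈ -68.452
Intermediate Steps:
11935/I(-14 - 1*(-8)) - 37646/(-10925) = 11935/(-166) - 37646/(-10925) = 11935*(-1/166) - 37646*(-1/10925) = -11935/166 + 37646/10925 = -124140639/1813550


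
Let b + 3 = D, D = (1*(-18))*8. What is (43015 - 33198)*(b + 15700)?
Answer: 152683801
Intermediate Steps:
D = -144 (D = -18*8 = -144)
b = -147 (b = -3 - 144 = -147)
(43015 - 33198)*(b + 15700) = (43015 - 33198)*(-147 + 15700) = 9817*15553 = 152683801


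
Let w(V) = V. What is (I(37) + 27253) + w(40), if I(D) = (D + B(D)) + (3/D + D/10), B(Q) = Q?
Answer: 10127189/370 ≈ 27371.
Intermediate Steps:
I(D) = 3/D + 21*D/10 (I(D) = (D + D) + (3/D + D/10) = 2*D + (3/D + D*(1/10)) = 2*D + (3/D + D/10) = 3/D + 21*D/10)
(I(37) + 27253) + w(40) = ((3/37 + (21/10)*37) + 27253) + 40 = ((3*(1/37) + 777/10) + 27253) + 40 = ((3/37 + 777/10) + 27253) + 40 = (28779/370 + 27253) + 40 = 10112389/370 + 40 = 10127189/370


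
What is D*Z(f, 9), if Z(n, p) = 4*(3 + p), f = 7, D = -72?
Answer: -3456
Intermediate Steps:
Z(n, p) = 12 + 4*p
D*Z(f, 9) = -72*(12 + 4*9) = -72*(12 + 36) = -72*48 = -3456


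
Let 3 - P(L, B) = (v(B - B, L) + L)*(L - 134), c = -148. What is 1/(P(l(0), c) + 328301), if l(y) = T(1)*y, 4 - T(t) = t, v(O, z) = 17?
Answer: 1/330582 ≈ 3.0250e-6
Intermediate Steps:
T(t) = 4 - t
l(y) = 3*y (l(y) = (4 - 1*1)*y = (4 - 1)*y = 3*y)
P(L, B) = 3 - (-134 + L)*(17 + L) (P(L, B) = 3 - (17 + L)*(L - 134) = 3 - (17 + L)*(-134 + L) = 3 - (-134 + L)*(17 + L))
1/(P(l(0), c) + 328301) = 1/((2281 - (3*0)² + 117*(3*0)) + 328301) = 1/((2281 - 1*0² + 117*0) + 328301) = 1/((2281 - 1*0 + 0) + 328301) = 1/((2281 + 0 + 0) + 328301) = 1/(2281 + 328301) = 1/330582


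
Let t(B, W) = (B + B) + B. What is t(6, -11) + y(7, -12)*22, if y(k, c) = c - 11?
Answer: -488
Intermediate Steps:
y(k, c) = -11 + c
t(B, W) = 3*B (t(B, W) = 2*B + B = 3*B)
t(6, -11) + y(7, -12)*22 = 3*6 + (-11 - 12)*22 = 18 - 23*22 = 18 - 506 = -488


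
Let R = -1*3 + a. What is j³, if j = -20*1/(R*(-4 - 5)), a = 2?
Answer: -8000/729 ≈ -10.974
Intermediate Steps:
R = -1 (R = -1*3 + 2 = -3 + 2 = -1)
j = -20/9 (j = -20*(-1/(-4 - 5)) = -20/((-1*(-9))) = -20/9 ≈ -2.2222)
j³ = (-20/9)³ = -8000/729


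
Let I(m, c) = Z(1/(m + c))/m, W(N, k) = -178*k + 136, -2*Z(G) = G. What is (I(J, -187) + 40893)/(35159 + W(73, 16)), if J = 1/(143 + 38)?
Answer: 2768161717/2196402324 ≈ 1.2603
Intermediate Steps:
Z(G) = -G/2
W(N, k) = 136 - 178*k
J = 1/181 ≈ 0.0055249
I(m, c) = -1/(2*m*(c + m)) (I(m, c) = (-1/(2*(m + c)))/m = (-1/(2*(c + m)))/m = -1/(2*m*(c + m)))
(I(J, -187) + 40893)/(35159 + W(73, 16)) = (-1/(2*1/181*(-187 + 1/181)) + 40893)/(35159 + (136 - 178*16)) = (-1/2*181/(-33846/181) + 40893)/(35159 + (136 - 2848)) = (-1/2*181*(-181/33846) + 40893)/(35159 - 2712) = (32761/67692 + 40893)/32447 = (2768161717/67692)*(1/32447) = 2768161717/2196402324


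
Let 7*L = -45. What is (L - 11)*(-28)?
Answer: 488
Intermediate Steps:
L = -45/7 (L = (⅐)*(-45) = -45/7 ≈ -6.4286)
(L - 11)*(-28) = (-45/7 - 11)*(-28) = -122/7*(-28) = 488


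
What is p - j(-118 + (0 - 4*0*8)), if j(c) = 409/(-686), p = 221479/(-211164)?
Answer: -32784259/72429252 ≈ -0.45264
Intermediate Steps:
p = -221479/211164 (p = 221479*(-1/211164) = -221479/211164 ≈ -1.0488)
j(c) = -409/686 (j(c) = 409*(-1/686) = -409/686)
p - j(-118 + (0 - 4*0*8)) = -221479/211164 - 1*(-409/686) = -221479/211164 + 409/686 = -32784259/72429252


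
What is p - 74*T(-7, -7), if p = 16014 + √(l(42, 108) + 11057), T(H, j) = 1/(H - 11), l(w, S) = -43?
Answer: 144163/9 + √11014 ≈ 16123.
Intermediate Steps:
T(H, j) = 1/(-11 + H)
p = 16014 + √11014 (p = 16014 + √(-43 + 11057) = 16014 + √11014 ≈ 16119.)
p - 74*T(-7, -7) = (16014 + √11014) - 74/(-11 - 7) = (16014 + √11014) - 74/(-18) = (16014 + √11014) - 74*(-1/18) = (16014 + √11014) + 37/9 = 144163/9 + √11014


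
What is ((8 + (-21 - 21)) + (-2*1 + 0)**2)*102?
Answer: -3060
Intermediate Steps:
((8 + (-21 - 21)) + (-2*1 + 0)**2)*102 = ((8 - 42) + (-2 + 0)**2)*102 = (-34 + (-2)**2)*102 = (-34 + 4)*102 = -30*102 = -3060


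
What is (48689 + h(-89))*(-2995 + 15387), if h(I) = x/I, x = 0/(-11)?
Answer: 603354088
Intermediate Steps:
x = 0 (x = -1/11*0 = 0)
h(I) = 0 (h(I) = 0/I = 0)
(48689 + h(-89))*(-2995 + 15387) = (48689 + 0)*(-2995 + 15387) = 48689*12392 = 603354088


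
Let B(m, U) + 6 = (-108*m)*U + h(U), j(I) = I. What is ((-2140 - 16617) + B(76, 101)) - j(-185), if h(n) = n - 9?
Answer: -847494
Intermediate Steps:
h(n) = -9 + n
B(m, U) = -15 + U - 108*U*m (B(m, U) = -6 + ((-108*m)*U + (-9 + U)) = -6 + (-108*U*m + (-9 + U)) = -6 + (-9 + U - 108*U*m) = -15 + U - 108*U*m)
((-2140 - 16617) + B(76, 101)) - j(-185) = ((-2140 - 16617) + (-15 + 101 - 108*101*76)) - 1*(-185) = (-18757 + (-15 + 101 - 829008)) + 185 = (-18757 - 828922) + 185 = -847679 + 185 = -847494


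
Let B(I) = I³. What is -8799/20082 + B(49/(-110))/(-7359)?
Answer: -14363722957297/32783292663000 ≈ -0.43814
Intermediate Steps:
-8799/20082 + B(49/(-110))/(-7359) = -8799/20082 + (49/(-110))³/(-7359) = -8799*1/20082 + (49*(-1/110))³*(-1/7359) = -2933/6694 + (-49/110)³*(-1/7359) = -2933/6694 - 117649/1331000*(-1/7359) = -2933/6694 + 117649/9794829000 = -14363722957297/32783292663000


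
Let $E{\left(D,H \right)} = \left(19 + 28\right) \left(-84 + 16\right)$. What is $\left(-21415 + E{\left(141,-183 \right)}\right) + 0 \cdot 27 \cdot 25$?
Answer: $-24611$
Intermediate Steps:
$E{\left(D,H \right)} = -3196$ ($E{\left(D,H \right)} = 47 \left(-68\right) = -3196$)
$\left(-21415 + E{\left(141,-183 \right)}\right) + 0 \cdot 27 \cdot 25 = \left(-21415 - 3196\right) + 0 \cdot 27 \cdot 25 = -24611 + 0 \cdot 25 = -24611 + 0 = -24611$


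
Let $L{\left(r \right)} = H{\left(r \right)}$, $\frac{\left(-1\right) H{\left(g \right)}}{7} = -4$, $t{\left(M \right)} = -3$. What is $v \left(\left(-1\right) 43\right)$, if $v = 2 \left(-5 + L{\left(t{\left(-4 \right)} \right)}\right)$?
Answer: $-1978$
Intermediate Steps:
$H{\left(g \right)} = 28$ ($H{\left(g \right)} = \left(-7\right) \left(-4\right) = 28$)
$L{\left(r \right)} = 28$
$v = 46$ ($v = 2 \left(-5 + 28\right) = 2 \cdot 23 = 46$)
$v \left(\left(-1\right) 43\right) = 46 \left(\left(-1\right) 43\right) = 46 \left(-43\right) = -1978$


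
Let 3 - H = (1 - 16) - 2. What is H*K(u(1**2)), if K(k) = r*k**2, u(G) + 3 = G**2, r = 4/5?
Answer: 64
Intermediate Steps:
H = 20 (H = 3 - ((1 - 16) - 2) = 3 - (-15 - 2) = 3 - 1*(-17) = 3 + 17 = 20)
r = 4/5 (r = 4*(1/5) = 4/5 ≈ 0.80000)
u(G) = -3 + G**2
K(k) = 4*k**2/5
H*K(u(1**2)) = 20*(4*(-3 + (1**2)**2)**2/5) = 20*(4*(-3 + 1**2)**2/5) = 20*(4*(-3 + 1)**2/5) = 20*((4/5)*(-2)**2) = 20*((4/5)*4) = 20*(16/5) = 64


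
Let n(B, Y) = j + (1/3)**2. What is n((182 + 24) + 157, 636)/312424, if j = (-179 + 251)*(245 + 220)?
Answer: 301321/2811816 ≈ 0.10716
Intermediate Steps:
j = 33480 (j = 72*465 = 33480)
n(B, Y) = 301321/9 (n(B, Y) = 33480 + (1/3)**2 = 33480 + 1/9 = 301321/9)
n((182 + 24) + 157, 636)/312424 = (301321/9)/312424 = (301321/9)*(1/312424) = 301321/2811816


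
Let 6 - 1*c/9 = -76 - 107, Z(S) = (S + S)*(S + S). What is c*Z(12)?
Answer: 979776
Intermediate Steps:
Z(S) = 4*S**2 (Z(S) = (2*S)*(2*S) = 4*S**2)
c = 1701 (c = 54 - 9*(-76 - 107) = 54 - 9*(-183) = 54 + 1647 = 1701)
c*Z(12) = 1701*(4*12**2) = 1701*(4*144) = 1701*576 = 979776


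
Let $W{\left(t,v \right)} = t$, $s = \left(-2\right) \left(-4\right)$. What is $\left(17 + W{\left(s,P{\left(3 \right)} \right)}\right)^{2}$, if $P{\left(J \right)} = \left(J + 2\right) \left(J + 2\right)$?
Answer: $625$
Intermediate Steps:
$P{\left(J \right)} = \left(2 + J\right)^{2}$ ($P{\left(J \right)} = \left(2 + J\right) \left(2 + J\right) = \left(2 + J\right)^{2}$)
$s = 8$
$\left(17 + W{\left(s,P{\left(3 \right)} \right)}\right)^{2} = \left(17 + 8\right)^{2} = 25^{2} = 625$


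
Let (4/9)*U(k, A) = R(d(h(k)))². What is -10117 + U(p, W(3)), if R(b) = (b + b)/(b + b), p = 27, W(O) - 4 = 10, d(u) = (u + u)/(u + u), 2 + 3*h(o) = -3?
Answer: -40459/4 ≈ -10115.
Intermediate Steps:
h(o) = -5/3 (h(o) = -⅔ + (⅓)*(-3) = -⅔ - 1 = -5/3)
d(u) = 1 (d(u) = (2*u)/((2*u)) = (2*u)*(1/(2*u)) = 1)
W(O) = 14 (W(O) = 4 + 10 = 14)
R(b) = 1 (R(b) = (2*b)/((2*b)) = (2*b)*(1/(2*b)) = 1)
U(k, A) = 9/4 (U(k, A) = (9/4)*1² = (9/4)*1 = 9/4)
-10117 + U(p, W(3)) = -10117 + 9/4 = -40459/4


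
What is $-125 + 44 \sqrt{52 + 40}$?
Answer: $-125 + 88 \sqrt{23} \approx 297.03$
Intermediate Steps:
$-125 + 44 \sqrt{52 + 40} = -125 + 44 \sqrt{92} = -125 + 44 \cdot 2 \sqrt{23} = -125 + 88 \sqrt{23}$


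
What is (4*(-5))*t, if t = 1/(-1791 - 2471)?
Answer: 10/2131 ≈ 0.0046926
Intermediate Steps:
t = -1/4262 (t = 1/(-4262) = -1/4262 ≈ -0.00023463)
(4*(-5))*t = (4*(-5))*(-1/4262) = -20*(-1/4262) = 10/2131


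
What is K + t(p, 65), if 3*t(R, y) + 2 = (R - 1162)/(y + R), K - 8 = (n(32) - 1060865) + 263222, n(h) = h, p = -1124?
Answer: -844661521/1059 ≈ -7.9760e+5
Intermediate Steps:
K = -797603 (K = 8 + ((32 - 1060865) + 263222) = 8 + (-1060833 + 263222) = 8 - 797611 = -797603)
t(R, y) = -⅔ + (-1162 + R)/(3*(R + y)) (t(R, y) = -⅔ + ((R - 1162)/(y + R))/3 = -⅔ + ((-1162 + R)/(R + y))/3 = -⅔ + (-1162 + R)/(3*(R + y)))
K + t(p, 65) = -797603 + (-1162 - 1*(-1124) - 2*65)/(3*(-1124 + 65)) = -797603 + (⅓)*(-1162 + 1124 - 130)/(-1059) = -797603 + (⅓)*(-1/1059)*(-168) = -797603 + 56/1059 = -844661521/1059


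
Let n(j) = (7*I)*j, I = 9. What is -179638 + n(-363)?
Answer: -202507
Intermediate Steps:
n(j) = 63*j (n(j) = (7*9)*j = 63*j)
-179638 + n(-363) = -179638 + 63*(-363) = -179638 - 22869 = -202507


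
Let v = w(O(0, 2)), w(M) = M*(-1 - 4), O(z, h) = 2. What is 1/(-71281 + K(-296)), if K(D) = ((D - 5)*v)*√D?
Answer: -10183/1108967223 - 860*I*√74/1108967223 ≈ -9.1824e-6 - 6.6711e-6*I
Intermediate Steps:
w(M) = -5*M (w(M) = M*(-5) = -5*M)
v = -10 (v = -5*2 = -10)
K(D) = √D*(50 - 10*D) (K(D) = ((D - 5)*(-10))*√D = ((-5 + D)*(-10))*√D = (50 - 10*D)*√D = √D*(50 - 10*D))
1/(-71281 + K(-296)) = 1/(-71281 + 10*√(-296)*(5 - 1*(-296))) = 1/(-71281 + 10*(2*I*√74)*(5 + 296)) = 1/(-71281 + 10*(2*I*√74)*301) = 1/(-71281 + 6020*I*√74)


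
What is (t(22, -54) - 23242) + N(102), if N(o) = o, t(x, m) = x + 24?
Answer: -23094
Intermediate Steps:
t(x, m) = 24 + x
(t(22, -54) - 23242) + N(102) = ((24 + 22) - 23242) + 102 = (46 - 23242) + 102 = -23196 + 102 = -23094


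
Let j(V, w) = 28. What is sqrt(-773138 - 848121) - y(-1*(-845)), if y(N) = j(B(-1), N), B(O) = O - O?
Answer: -28 + I*sqrt(1621259) ≈ -28.0 + 1273.3*I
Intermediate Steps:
B(O) = 0
y(N) = 28
sqrt(-773138 - 848121) - y(-1*(-845)) = sqrt(-773138 - 848121) - 1*28 = sqrt(-1621259) - 28 = I*sqrt(1621259) - 28 = -28 + I*sqrt(1621259)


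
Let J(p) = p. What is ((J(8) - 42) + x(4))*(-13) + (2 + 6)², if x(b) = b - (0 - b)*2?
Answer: 350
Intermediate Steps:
x(b) = 3*b (x(b) = b - (-b)*2 = b - (-2)*b = b + 2*b = 3*b)
((J(8) - 42) + x(4))*(-13) + (2 + 6)² = ((8 - 42) + 3*4)*(-13) + (2 + 6)² = (-34 + 12)*(-13) + 8² = -22*(-13) + 64 = 286 + 64 = 350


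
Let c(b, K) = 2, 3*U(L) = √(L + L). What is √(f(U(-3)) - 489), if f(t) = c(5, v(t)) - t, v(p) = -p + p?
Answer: √(-4383 - 3*I*√6)/3 ≈ 0.018499 - 22.068*I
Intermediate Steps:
U(L) = √2*√L/3 (U(L) = √(L + L)/3 = √(2*L)/3 = (√2*√L)/3 = √2*√L/3)
v(p) = 0
f(t) = 2 - t
√(f(U(-3)) - 489) = √((2 - √2*√(-3)/3) - 489) = √((2 - √2*I*√3/3) - 489) = √((2 - I*√6/3) - 489) = √(-487 - I*√6/3)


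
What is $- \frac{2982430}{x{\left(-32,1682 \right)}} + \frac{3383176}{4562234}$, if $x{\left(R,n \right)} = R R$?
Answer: $- \frac{3400769794099}{1167931904} \approx -2911.8$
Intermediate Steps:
$x{\left(R,n \right)} = R^{2}$
$- \frac{2982430}{x{\left(-32,1682 \right)}} + \frac{3383176}{4562234} = - \frac{2982430}{\left(-32\right)^{2}} + \frac{3383176}{4562234} = - \frac{2982430}{1024} + 3383176 \cdot \frac{1}{4562234} = \left(-2982430\right) \frac{1}{1024} + \frac{1691588}{2281117} = - \frac{1491215}{512} + \frac{1691588}{2281117} = - \frac{3400769794099}{1167931904}$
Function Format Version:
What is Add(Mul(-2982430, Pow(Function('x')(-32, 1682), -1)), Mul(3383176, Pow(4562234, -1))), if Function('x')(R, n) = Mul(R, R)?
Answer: Rational(-3400769794099, 1167931904) ≈ -2911.8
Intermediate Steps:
Function('x')(R, n) = Pow(R, 2)
Add(Mul(-2982430, Pow(Function('x')(-32, 1682), -1)), Mul(3383176, Pow(4562234, -1))) = Add(Mul(-2982430, Pow(Pow(-32, 2), -1)), Mul(3383176, Pow(4562234, -1))) = Add(Mul(-2982430, Pow(1024, -1)), Mul(3383176, Rational(1, 4562234))) = Add(Mul(-2982430, Rational(1, 1024)), Rational(1691588, 2281117)) = Add(Rational(-1491215, 512), Rational(1691588, 2281117)) = Rational(-3400769794099, 1167931904)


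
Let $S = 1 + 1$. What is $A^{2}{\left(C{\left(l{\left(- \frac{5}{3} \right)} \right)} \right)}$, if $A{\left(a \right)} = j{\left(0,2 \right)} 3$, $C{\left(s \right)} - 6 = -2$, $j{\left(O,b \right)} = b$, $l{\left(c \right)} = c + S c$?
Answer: $36$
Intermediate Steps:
$S = 2$
$l{\left(c \right)} = 3 c$ ($l{\left(c \right)} = c + 2 c = 3 c$)
$C{\left(s \right)} = 4$ ($C{\left(s \right)} = 6 - 2 = 4$)
$A{\left(a \right)} = 6$ ($A{\left(a \right)} = 2 \cdot 3 = 6$)
$A^{2}{\left(C{\left(l{\left(- \frac{5}{3} \right)} \right)} \right)} = 6^{2} = 36$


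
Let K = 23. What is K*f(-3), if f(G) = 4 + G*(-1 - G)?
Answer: -46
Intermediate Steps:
K*f(-3) = 23*(4 - 1*(-3) - 1*(-3)**2) = 23*(4 + 3 - 1*9) = 23*(4 + 3 - 9) = 23*(-2) = -46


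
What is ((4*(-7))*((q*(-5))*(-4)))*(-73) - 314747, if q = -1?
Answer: -355627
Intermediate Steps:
((4*(-7))*((q*(-5))*(-4)))*(-73) - 314747 = ((4*(-7))*(-1*(-5)*(-4)))*(-73) - 314747 = -140*(-4)*(-73) - 314747 = -28*(-20)*(-73) - 314747 = 560*(-73) - 314747 = -40880 - 314747 = -355627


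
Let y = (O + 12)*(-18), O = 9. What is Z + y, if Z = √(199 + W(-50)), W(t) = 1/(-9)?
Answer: -378 + √1790/3 ≈ -363.90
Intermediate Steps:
W(t) = -⅑
y = -378 (y = (9 + 12)*(-18) = 21*(-18) = -378)
Z = √1790/3 (Z = √(199 - ⅑) = √(1790/9) = √1790/3 ≈ 14.103)
Z + y = √1790/3 - 378 = -378 + √1790/3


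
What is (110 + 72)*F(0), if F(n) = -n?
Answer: 0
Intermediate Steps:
(110 + 72)*F(0) = (110 + 72)*(-1*0) = 182*0 = 0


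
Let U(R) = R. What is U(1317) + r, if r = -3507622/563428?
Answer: 369263527/281714 ≈ 1310.8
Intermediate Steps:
r = -1753811/281714 (r = -3507622*1/563428 = -1753811/281714 ≈ -6.2255)
U(1317) + r = 1317 - 1753811/281714 = 369263527/281714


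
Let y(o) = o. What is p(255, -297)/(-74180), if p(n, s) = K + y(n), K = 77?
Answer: -83/18545 ≈ -0.0044756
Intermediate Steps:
p(n, s) = 77 + n
p(255, -297)/(-74180) = (77 + 255)/(-74180) = 332*(-1/74180) = -83/18545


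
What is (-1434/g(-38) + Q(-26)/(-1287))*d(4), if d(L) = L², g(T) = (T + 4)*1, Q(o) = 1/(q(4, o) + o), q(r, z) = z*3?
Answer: 191938066/284427 ≈ 674.82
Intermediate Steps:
q(r, z) = 3*z
Q(o) = 1/(4*o) (Q(o) = 1/(3*o + o) = 1/(4*o))
g(T) = 4 + T (g(T) = (4 + T)*1 = 4 + T)
(-1434/g(-38) + Q(-26)/(-1287))*d(4) = (-1434/(4 - 38) + ((¼)/(-26))/(-1287))*4² = (-1434/(-34) + ((¼)*(-1/26))*(-1/1287))*16 = (-1434*(-1/34) - 1/104*(-1/1287))*16 = (717/17 + 1/133848)*16 = (95969033/2275416)*16 = 191938066/284427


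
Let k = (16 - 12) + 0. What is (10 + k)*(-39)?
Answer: -546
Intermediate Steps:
k = 4 (k = 4 + 0 = 4)
(10 + k)*(-39) = (10 + 4)*(-39) = 14*(-39) = -546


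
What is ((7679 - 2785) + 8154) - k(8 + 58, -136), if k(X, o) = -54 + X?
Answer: 13036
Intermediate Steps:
((7679 - 2785) + 8154) - k(8 + 58, -136) = ((7679 - 2785) + 8154) - (-54 + (8 + 58)) = (4894 + 8154) - (-54 + 66) = 13048 - 1*12 = 13048 - 12 = 13036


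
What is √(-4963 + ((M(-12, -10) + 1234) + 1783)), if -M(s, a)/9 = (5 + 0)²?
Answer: I*√2171 ≈ 46.594*I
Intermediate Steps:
M(s, a) = -225 (M(s, a) = -9*(5 + 0)² = -9*5² = -9*25 = -225)
√(-4963 + ((M(-12, -10) + 1234) + 1783)) = √(-4963 + ((-225 + 1234) + 1783)) = √(-4963 + (1009 + 1783)) = √(-4963 + 2792) = √(-2171) = I*√2171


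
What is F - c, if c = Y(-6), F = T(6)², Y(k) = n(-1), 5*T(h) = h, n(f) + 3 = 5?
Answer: -14/25 ≈ -0.56000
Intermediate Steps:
n(f) = 2 (n(f) = -3 + 5 = 2)
T(h) = h/5
Y(k) = 2
F = 36/25 (F = ((⅕)*6)² = (6/5)² = 36/25 ≈ 1.4400)
c = 2
F - c = 36/25 - 1*2 = 36/25 - 2 = -14/25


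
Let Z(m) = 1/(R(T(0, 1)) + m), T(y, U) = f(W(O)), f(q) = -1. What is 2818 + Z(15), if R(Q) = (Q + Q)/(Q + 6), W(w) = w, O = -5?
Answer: 205719/73 ≈ 2818.1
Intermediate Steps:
T(y, U) = -1
R(Q) = 2*Q/(6 + Q) (R(Q) = (2*Q)/(6 + Q) = 2*Q/(6 + Q))
Z(m) = 1/(-2/5 + m) (Z(m) = 1/(2*(-1)/(6 - 1) + m) = 1/(2*(-1)/5 + m) = 1/(2*(-1)*(1/5) + m) = 1/(-2/5 + m))
2818 + Z(15) = 2818 + 5/(-2 + 5*15) = 2818 + 5/(-2 + 75) = 2818 + 5/73 = 205719/73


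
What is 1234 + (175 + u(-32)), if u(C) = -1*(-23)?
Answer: 1432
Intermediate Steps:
u(C) = 23
1234 + (175 + u(-32)) = 1234 + (175 + 23) = 1234 + 198 = 1432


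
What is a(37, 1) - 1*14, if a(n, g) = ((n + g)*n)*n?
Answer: 52008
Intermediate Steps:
a(n, g) = n**2*(g + n) (a(n, g) = ((g + n)*n)*n = (n*(g + n))*n = n**2*(g + n))
a(37, 1) - 1*14 = 37**2*(1 + 37) - 1*14 = 1369*38 - 14 = 52022 - 14 = 52008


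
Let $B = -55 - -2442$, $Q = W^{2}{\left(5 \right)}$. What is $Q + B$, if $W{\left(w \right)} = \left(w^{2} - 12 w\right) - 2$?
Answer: $3756$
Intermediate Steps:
$W{\left(w \right)} = -2 + w^{2} - 12 w$
$Q = 1369$ ($Q = \left(-2 + 5^{2} - 60\right)^{2} = \left(-2 + 25 - 60\right)^{2} = \left(-37\right)^{2} = 1369$)
$B = 2387$ ($B = -55 + 2442 = 2387$)
$Q + B = 1369 + 2387 = 3756$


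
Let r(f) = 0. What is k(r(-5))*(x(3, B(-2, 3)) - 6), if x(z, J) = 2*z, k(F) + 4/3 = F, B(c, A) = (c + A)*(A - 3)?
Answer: 0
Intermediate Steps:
B(c, A) = (-3 + A)*(A + c) (B(c, A) = (A + c)*(-3 + A) = (-3 + A)*(A + c))
k(F) = -4/3 + F
k(r(-5))*(x(3, B(-2, 3)) - 6) = (-4/3 + 0)*(2*3 - 6) = -4*(6 - 6)/3 = -4/3*0 = 0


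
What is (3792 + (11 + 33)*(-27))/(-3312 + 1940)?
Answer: -93/49 ≈ -1.8980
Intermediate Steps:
(3792 + (11 + 33)*(-27))/(-3312 + 1940) = (3792 + 44*(-27))/(-1372) = (3792 - 1188)*(-1/1372) = 2604*(-1/1372) = -93/49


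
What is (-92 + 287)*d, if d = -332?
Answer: -64740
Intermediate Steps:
(-92 + 287)*d = (-92 + 287)*(-332) = 195*(-332) = -64740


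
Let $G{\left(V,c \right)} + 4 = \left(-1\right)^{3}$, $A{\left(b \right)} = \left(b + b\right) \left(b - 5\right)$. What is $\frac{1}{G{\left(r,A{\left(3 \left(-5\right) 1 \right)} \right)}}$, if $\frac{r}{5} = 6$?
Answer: $- \frac{1}{5} \approx -0.2$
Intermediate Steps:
$r = 30$ ($r = 5 \cdot 6 = 30$)
$A{\left(b \right)} = 2 b \left(-5 + b\right)$
$G{\left(V,c \right)} = -5$ ($G{\left(V,c \right)} = -4 + \left(-1\right)^{3} = -4 - 1 = -5$)
$\frac{1}{G{\left(r,A{\left(3 \left(-5\right) 1 \right)} \right)}} = \frac{1}{-5} = - \frac{1}{5}$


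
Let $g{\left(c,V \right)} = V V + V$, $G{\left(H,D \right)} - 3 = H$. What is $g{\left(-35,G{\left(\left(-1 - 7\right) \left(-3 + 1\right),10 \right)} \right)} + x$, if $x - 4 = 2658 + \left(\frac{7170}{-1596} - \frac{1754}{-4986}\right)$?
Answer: $\frac{2014519943}{663138} \approx 3037.9$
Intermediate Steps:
$G{\left(H,D \right)} = 3 + H$
$g{\left(c,V \right)} = V + V^{2}$ ($g{\left(c,V \right)} = V^{2} + V = V + V^{2}$)
$x = \frac{1762527503}{663138}$ ($x = 4 + \left(2658 + \left(\frac{7170}{-1596} - \frac{1754}{-4986}\right)\right) = 4 + \left(2658 + \left(7170 \left(- \frac{1}{1596}\right) - - \frac{877}{2493}\right)\right) = 4 + \left(2658 + \left(- \frac{1195}{266} + \frac{877}{2493}\right)\right) = 4 + \left(2658 - \frac{2745853}{663138}\right) = 4 + \frac{1759874951}{663138} = \frac{1762527503}{663138} \approx 2657.9$)
$g{\left(-35,G{\left(\left(-1 - 7\right) \left(-3 + 1\right),10 \right)} \right)} + x = \left(3 + \left(-1 - 7\right) \left(-3 + 1\right)\right) \left(1 + \left(3 + \left(-1 - 7\right) \left(-3 + 1\right)\right)\right) + \frac{1762527503}{663138} = \left(3 - -16\right) \left(1 + \left(3 - -16\right)\right) + \frac{1762527503}{663138} = \left(3 + 16\right) \left(1 + \left(3 + 16\right)\right) + \frac{1762527503}{663138} = 19 \left(1 + 19\right) + \frac{1762527503}{663138} = 19 \cdot 20 + \frac{1762527503}{663138} = 380 + \frac{1762527503}{663138} = \frac{2014519943}{663138}$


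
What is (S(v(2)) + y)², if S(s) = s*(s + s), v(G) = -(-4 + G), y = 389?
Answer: 157609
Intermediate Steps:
v(G) = 4 - G
S(s) = 2*s² (S(s) = s*(2*s) = 2*s²)
(S(v(2)) + y)² = (2*(4 - 1*2)² + 389)² = (2*(4 - 2)² + 389)² = (2*2² + 389)² = (2*4 + 389)² = (8 + 389)² = 397² = 157609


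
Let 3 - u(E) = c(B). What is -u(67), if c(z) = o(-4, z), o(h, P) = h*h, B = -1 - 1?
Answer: 13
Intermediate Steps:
B = -2
o(h, P) = h²
c(z) = 16 (c(z) = (-4)² = 16)
u(E) = -13 (u(E) = 3 - 1*16 = 3 - 16 = -13)
-u(67) = -1*(-13) = 13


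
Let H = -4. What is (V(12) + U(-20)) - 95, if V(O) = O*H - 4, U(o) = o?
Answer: -167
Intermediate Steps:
V(O) = -4 - 4*O (V(O) = O*(-4) - 4 = -4*O - 4 = -4 - 4*O)
(V(12) + U(-20)) - 95 = ((-4 - 4*12) - 20) - 95 = ((-4 - 48) - 20) - 95 = (-52 - 20) - 95 = -72 - 95 = -167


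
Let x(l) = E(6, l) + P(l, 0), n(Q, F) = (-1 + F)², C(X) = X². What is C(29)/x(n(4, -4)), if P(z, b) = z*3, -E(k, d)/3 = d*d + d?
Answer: -841/1875 ≈ -0.44853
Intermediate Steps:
E(k, d) = -3*d - 3*d² (E(k, d) = -3*(d*d + d) = -3*(d² + d) = -3*(d + d²) = -3*d - 3*d²)
P(z, b) = 3*z
x(l) = 3*l - 3*l*(1 + l) (x(l) = -3*l*(1 + l) + 3*l = 3*l - 3*l*(1 + l))
C(29)/x(n(4, -4)) = 29²/((-3*(-1 - 4)⁴)) = 841/((-3*((-5)²)²)) = 841/((-3*25²)) = 841/((-3*625)) = 841/(-1875) = 841*(-1/1875) = -841/1875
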